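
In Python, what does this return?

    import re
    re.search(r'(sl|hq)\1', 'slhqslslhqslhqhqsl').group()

A backreference is literal: `\1` must see the identical characters the first group matched.
The match spans [4:8] → 'slsl'.

'slsl'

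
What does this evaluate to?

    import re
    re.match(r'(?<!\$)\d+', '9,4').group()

'9'

A negative assertion filters positions out without eating any characters.
`re.match` won't scan ahead — the pattern has to work from the very first character.
The match spans [0:1] → '9'.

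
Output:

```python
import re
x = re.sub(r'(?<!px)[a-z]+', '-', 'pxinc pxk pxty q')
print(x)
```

A negative assertion filters positions out without eating any characters.
`sub` substitutes '-' at each match site.

- - - -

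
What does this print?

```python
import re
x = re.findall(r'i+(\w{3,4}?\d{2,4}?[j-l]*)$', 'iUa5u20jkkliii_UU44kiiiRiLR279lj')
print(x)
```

This matches one or more of a literal 'i'; then 3 to 4 of a word character (lazy), then 2 to 4 of a digit (lazy), then zero or more of a character in [j-l] (captured); then anchored at the end.
Walking the string: at [20:32] match 'iiiRiLR279lj', group 1 = 'RiLR279lj'.
With a single group, `findall` returns only what that group captured — 1 item.

['RiLR279lj']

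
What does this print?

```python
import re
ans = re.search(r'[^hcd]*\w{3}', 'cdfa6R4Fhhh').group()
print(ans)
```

cdf

The match spans [0:3] → 'cdf'.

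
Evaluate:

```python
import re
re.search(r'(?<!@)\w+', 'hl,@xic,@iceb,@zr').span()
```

(0, 2)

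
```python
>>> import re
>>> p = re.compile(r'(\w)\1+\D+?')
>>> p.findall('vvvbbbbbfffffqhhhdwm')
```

`\1` is not a pattern — it's the concrete string captured by group 1, re-applied verbatim.
Walking the string: at [0:4] match 'vvvb', group 1 = 'v'; at [4:9] match 'bbbbf', group 1 = 'b'; at [9:14] match 'ffffq', group 1 = 'f'; at [14:18] match 'hhhd', group 1 = 'h'.
`findall` collects group 1 from each match (4 total).

['v', 'b', 'f', 'h']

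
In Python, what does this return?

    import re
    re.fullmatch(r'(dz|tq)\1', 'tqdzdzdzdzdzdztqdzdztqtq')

A backreference is literal: `\1` must see the identical characters the first group matched.
`re.fullmatch` is like wrapping the pattern in `^…$` (in single-line mode).
Here the pattern can't cover the whole string, so the call returns None.

None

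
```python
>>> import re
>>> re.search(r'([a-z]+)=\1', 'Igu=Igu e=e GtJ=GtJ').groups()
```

The backreference `\1` re-matches whatever the first group consumed, character for character.
`re.search` scans for the first position where the pattern succeeds.
The match spans [8:11] → 'e=e'.
Captured: group 1 = 'e'.

('e',)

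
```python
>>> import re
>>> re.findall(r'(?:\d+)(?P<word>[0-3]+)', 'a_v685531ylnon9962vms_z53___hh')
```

['1', '2', '3']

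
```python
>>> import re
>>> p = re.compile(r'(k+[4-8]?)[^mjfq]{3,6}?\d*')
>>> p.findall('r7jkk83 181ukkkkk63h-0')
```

['kk8', 'kkkkk6']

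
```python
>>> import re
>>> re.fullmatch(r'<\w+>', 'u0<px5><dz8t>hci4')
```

`re.fullmatch` is like wrapping the pattern in `^…$` (in single-line mode).
Here the pattern can't cover the whole string, so the call returns None.

None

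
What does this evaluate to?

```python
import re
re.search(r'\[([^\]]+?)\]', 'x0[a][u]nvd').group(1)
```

The match spans [2:5] → '[a]'.
Captured: group 1 = 'a'.

'a'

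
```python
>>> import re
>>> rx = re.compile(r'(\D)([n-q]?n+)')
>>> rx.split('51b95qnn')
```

This matches a non-digit (captured); then optionally a character in [n-q], then one or more of a literal 'n' (captured).
The group in the pattern means `split` returns the separators' captures alongside the pieces.

['51b95', 'q', 'nn', '']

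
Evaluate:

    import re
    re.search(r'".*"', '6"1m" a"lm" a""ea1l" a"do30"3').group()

'"1m" a"lm" a""ea1l" a"do30"'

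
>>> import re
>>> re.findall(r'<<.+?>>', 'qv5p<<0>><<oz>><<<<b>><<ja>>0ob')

Lazy quantifiers expand one character at a time until the remainder of the pattern can match.
Matches: at [4:9] → '<<0>>'; at [9:15] → '<<oz>>'; at [15:22] → '<<<<b>>'; at [22:28] → '<<ja>>'.
Since nothing is captured, `findall` lists the 4 matched substrings directly.

['<<0>>', '<<oz>>', '<<<<b>>', '<<ja>>']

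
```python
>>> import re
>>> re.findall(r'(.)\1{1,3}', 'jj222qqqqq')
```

['j', '2', 'q']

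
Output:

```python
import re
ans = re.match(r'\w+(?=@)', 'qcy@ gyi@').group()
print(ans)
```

Because the assertion is zero-width, the text it checks is not consumed and won't appear in the result.
`re.match` only tries the pattern at the start of the string.
The match spans [0:3] → 'qcy'.

qcy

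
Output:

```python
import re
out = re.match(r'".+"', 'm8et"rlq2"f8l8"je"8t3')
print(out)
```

`re.match` only tries the pattern at the start of the string.
Here the string doesn't start with a match, so the call returns None.

None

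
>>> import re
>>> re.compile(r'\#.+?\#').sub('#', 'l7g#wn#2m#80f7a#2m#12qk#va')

Lazy quantifiers expand one character at a time until the remainder of the pattern can match.
Each match is replaced by '#'.

'l7g#2m#2m#va'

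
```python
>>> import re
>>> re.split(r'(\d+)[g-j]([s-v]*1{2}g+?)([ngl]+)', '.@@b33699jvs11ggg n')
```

['.@@b', '33699', 'vs11g', 'gg', ' n']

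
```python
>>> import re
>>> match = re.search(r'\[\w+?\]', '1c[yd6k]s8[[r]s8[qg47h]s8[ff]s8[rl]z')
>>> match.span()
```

(2, 8)

Unlike `match`, `search` isn't anchored — it looks for the pattern anywhere in the string.
The match spans [2:8] → '[yd6k]'.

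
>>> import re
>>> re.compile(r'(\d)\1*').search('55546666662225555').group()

'555'

The backreference `\1` re-matches whatever the first group consumed, character for character.
The match spans [0:3] → '555'.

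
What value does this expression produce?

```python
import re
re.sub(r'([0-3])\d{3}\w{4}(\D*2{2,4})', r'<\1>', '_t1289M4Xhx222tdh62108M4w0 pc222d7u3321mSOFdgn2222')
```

The pattern matches a character in [0-3] (captured); then exactly 3 of a digit, then exactly 4 of a word character; then zero or more of a non-digit, then 2 to 4 of the literal '2' (captured).
Each match is replaced using the text its own group 1 captured.

'_t<1>tdh6<2>d7u<3>'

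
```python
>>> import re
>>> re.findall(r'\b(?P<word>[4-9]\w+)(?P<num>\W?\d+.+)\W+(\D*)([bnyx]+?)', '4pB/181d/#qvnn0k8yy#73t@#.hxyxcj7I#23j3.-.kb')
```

The pattern matches a word boundary (`\b`, zero-width); then a character in [4-9], then one or more of a word character (captured as 'word'); then optionally a non-word character, then one or more of a digit, then one or more of any character (captured as 'num'); then one or more of a non-word character; then zero or more of a non-digit (captured); then one or more of one of [bnyx] (lazy) (captured).
Matches: at [0:44] match '4pB/181d/#qvnn0k8yy#73t@#.hxyxcj7I#23j3.-.kb', groups = ('4pB', '/181d/#qvnn0k8yy#73t@#.hxyxcj7I#23j3.-', 'k', 'b').
Multiple groups make `findall` return tuples — one 4-tuple for the one match.

[('4pB', '/181d/#qvnn0k8yy#73t@#.hxyxcj7I#23j3.-', 'k', 'b')]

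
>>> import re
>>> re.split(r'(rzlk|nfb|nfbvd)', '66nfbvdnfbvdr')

['66', 'nfb', 'vd', 'nfb', 'vdr']

The regex engine tests alternatives in the order written; an earlier branch that matches wins even if a later one would match more.
Matches to split on: at [2:5] → 'nfb'; at [7:10] → 'nfb'.
Because the pattern has a capturing group, `split` also inserts each captured text between the pieces.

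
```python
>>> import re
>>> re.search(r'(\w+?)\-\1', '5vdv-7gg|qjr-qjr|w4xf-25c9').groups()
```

('qjr',)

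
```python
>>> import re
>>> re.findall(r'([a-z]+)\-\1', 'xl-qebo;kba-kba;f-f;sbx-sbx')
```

['kba', 'f', 'sbx']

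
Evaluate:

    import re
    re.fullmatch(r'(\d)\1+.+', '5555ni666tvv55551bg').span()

(0, 19)

After group 1 captures some text, `\1` only succeeds where that same text appears again.
`re.fullmatch` requires the pattern to consume the entire string.
The match spans [0:19] → '5555ni666tvv55551bg'.
Captured: group 1 = '5'.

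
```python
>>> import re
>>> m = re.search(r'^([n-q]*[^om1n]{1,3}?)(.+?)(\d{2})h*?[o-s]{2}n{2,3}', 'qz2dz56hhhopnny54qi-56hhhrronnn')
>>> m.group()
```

'qz2dz56hhhopnn'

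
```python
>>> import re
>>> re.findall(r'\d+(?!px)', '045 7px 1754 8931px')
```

Because the assertion is negative and zero-width, positions next to the forbidden text are skipped.
Since nothing is captured, `findall` lists the 3 matched substrings directly.

['045', '1754', '893']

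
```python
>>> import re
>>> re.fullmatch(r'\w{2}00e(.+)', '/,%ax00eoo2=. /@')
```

None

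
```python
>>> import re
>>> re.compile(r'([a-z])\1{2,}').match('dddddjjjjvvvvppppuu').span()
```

(0, 5)

`\1` is not a pattern — it's the concrete string captured by group 1, re-applied verbatim.
`re.match` won't scan ahead — the pattern has to work from the very first character.
The match spans [0:5] → 'ddddd'.
Captured: group 1 = 'd'.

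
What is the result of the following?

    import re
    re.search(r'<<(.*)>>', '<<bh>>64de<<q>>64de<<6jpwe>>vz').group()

'<<bh>>64de<<q>>64de<<6jpwe>>'

`re.search` tries every starting position until one works.
The match spans [0:28] → '<<bh>>64de<<q>>64de<<6jpwe>>'.
Captured: group 1 = 'bh>>64de<<q>>64de<<6jpwe'.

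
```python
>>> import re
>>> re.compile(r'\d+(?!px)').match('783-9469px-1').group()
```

'783'

Because the assertion is negative and zero-width, positions next to the forbidden text are skipped.
`re.match` won't scan ahead — the pattern has to work from the very first character.
The match spans [0:3] → '783'.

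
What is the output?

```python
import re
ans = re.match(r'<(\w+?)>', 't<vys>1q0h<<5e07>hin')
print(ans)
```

None

`re.match` only tries the pattern at the start of the string.
Here the string doesn't start with a match, so the call returns None.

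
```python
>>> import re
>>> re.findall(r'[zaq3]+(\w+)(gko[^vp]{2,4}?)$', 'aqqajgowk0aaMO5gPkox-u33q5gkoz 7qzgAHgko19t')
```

[('gAH', 'gko19t')]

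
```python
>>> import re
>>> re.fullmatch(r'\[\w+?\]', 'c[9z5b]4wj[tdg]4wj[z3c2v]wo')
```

None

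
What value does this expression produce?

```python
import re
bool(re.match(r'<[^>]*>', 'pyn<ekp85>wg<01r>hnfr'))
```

`match` is anchored at position 0; if the pattern doesn't fit there, it returns None.
Here position 0 doesn't satisfy it, so the call returns None, and `bool(None)` is False.

False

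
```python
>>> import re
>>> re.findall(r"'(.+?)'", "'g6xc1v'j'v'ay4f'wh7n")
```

['g6xc1v', 'v']

A `+?`/`*?`/`{m,n}?` starts at its minimum and grows only as far as needed for what follows to match.
With a single group, `findall` returns only what that group captured — 2 items.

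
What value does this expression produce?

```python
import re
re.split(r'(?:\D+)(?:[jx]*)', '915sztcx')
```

Pattern: one or more of a non-digit (non-capturing group); then zero or more of one of [jx] (non-capturing group).
Matches to split on: at [3:8] → 'sztcx'.
Each match becomes a cut point; 2 segments remain.

['915', '']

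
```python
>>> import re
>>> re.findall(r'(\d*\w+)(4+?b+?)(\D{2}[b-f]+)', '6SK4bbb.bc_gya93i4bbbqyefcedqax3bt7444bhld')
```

[('6SK', '4bb', 'b.bc'), ('_gya93i4bbbqyefcedqax3bt744', '4b', 'hld')]

This matches zero or more of a digit, then one or more of a word character (captured); then one or more of the literal '4' (lazy), then one or more of the literal 'b' (lazy) (captured); then exactly 2 of a non-digit, then one or more of a character in [b-f] (captured).
A `+?`/`*?`/`{m,n}?` starts at its minimum and grows only as far as needed for what follows to match.
Matches: at [0:10] match '6SK4bbb.bc', groups = ('6SK', '4bb', 'b.bc'); at [10:42] match '_gya93i4bbbqyefcedqax3bt7444bhld', groups = ('_gya93i4bbbqyefcedqax3bt744', '4b', 'hld').
With 3 capturing groups, `findall` returns a 3-tuple per match.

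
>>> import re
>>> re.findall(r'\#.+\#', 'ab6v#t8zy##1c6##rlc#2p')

['#t8zy##1c6##rlc#']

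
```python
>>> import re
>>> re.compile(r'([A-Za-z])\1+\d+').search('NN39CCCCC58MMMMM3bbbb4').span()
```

`\1` has to match the exact text group 1 already captured.
`re.search` scans for the first position where the pattern succeeds.
The match spans [0:4] → 'NN39'.
Captured: group 1 = 'N'.

(0, 4)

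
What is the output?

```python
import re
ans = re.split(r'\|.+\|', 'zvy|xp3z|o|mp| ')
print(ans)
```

['zvy', ' ']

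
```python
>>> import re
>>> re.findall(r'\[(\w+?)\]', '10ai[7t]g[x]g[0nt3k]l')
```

['7t', 'x', '0nt3k']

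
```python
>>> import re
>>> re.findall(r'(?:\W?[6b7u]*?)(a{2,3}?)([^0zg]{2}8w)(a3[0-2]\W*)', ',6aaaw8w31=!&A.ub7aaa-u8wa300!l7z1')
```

The pattern matches optionally a non-word character, then zero or more of one of [6b7u] (lazy) (non-capturing group); then 2 to 3 of a literal 'a' (lazy) (captured); then exactly 2 of any character except [0zg], then the literal '8w' (captured); then the literal 'a3', then a character in [0-2], then zero or more of a non-word character (captured).
`findall` packs the 3 group values into a tuple for every match.

[('aaa', '-u8w', 'a30')]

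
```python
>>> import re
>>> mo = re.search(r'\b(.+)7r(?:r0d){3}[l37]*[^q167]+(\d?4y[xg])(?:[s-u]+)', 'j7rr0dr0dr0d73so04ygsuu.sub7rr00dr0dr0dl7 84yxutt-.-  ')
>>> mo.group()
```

This matches a word boundary (`\b`, zero-width); then one or more of any character (captured); then the literal '7r', then the literal 'r0d' repeated 3 times, then zero or more of one of [l37]; then one or more of any character except [q167]; then optionally a digit, then the literal '4y', then one of [xg] (captured); then one or more of a character in [s-u] (non-capturing group).
The match spans [0:23] → 'j7rr0dr0dr0d73so04ygsuu'.

'j7rr0dr0dr0d73so04ygsuu'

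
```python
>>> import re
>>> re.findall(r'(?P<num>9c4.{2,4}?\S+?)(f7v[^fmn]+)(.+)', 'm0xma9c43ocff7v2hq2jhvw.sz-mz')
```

[('9c43ocf', 'f7v2hq2jhvw.sz-', 'mz')]

This matches the literal '9c4', then 2 to 4 of any character (lazy), then one or more of a non-whitespace character (lazy) (captured as 'num'); then the literal 'f7v', then one or more of any character except [fmn] (captured); then one or more of any character (captured).
Scanning left to right: at [5:29] match '9c43ocff7v2hq2jhvw.sz-mz', groups = ('9c43ocf', 'f7v2hq2jhvw.sz-', 'mz').
Multiple groups make `findall` return tuples — one 3-tuple for the one match.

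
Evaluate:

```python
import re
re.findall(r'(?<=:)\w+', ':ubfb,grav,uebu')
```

The lookaround is zero-width — it requires the adjacent text to match without consuming it, so the asserted text isn't part of the match.
Since nothing is captured, `findall` lists the 1 matched substring directly.

['ubfb']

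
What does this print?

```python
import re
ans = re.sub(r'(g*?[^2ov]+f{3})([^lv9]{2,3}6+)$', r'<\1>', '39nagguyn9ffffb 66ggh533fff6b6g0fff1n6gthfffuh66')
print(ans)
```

Pattern: zero or more of a literal 'g' (lazy), then one or more of any character except [2ov], then exactly 3 of a literal 'f' (captured); then 2 to 3 of any character except [lv9], then one or more of a literal '6' (captured); then anchored at the end.
Matches: at [0:48] → '39nagguyn9ffffb 66ggh533fff6b6g0fff1n6gthfffuh66'.
`\1` in the replacement pulls in group 1's text for each match.

<39nagguyn9ffffb 66ggh533fff6b6g0fff1n6gthfff>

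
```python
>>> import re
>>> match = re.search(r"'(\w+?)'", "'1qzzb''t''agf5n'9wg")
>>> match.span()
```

`re.search` tries every starting position until one works.
The match spans [0:7] → "'1qzzb'".
Captured: group 1 = '1qzzb'.

(0, 7)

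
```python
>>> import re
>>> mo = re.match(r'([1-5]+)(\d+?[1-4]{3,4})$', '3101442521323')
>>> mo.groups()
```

This matches one or more of a character in [1-5] (captured); then one or more of a digit (lazy), then 3 to 4 of a character in [1-4] (captured); then anchored at the end.
`re.match` only tries the pattern at the start of the string.
The match spans [0:13] → '3101442521323'.
Captured: group 1 = '31', group 2 = '01442521323'.

('31', '01442521323')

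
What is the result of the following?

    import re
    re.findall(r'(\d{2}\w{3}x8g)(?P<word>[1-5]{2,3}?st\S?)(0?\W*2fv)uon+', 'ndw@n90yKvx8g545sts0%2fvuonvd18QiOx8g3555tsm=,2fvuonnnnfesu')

[('90yKvx8g', '545sts', '0%2fv')]

The pattern matches exactly 2 of a digit, then exactly 3 of a word character, then the literal 'x8g' (captured); then 2 to 3 of a character in [1-5] (lazy), then the literal 'st', then optionally a non-whitespace character (captured as 'word'); then optionally the literal '0', then zero or more of a non-word character, then the literal '2fv' (captured); then the literal 'uo', then one or more of the literal 'n'.
Scanning left to right: at [5:27] match '90yKvx8g545sts0%2fvuon', groups = ('90yKvx8g', '545sts', '0%2fv').
With 3 capturing groups, `findall` returns a 3-tuple per match.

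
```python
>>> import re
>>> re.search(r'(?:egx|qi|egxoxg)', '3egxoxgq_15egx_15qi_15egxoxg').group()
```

Alternation isn't longest-match — the leftmost alternative that fits at this position is chosen.
`re.search` scans for the first position where the pattern succeeds.
The match spans [1:4] → 'egx'.

'egx'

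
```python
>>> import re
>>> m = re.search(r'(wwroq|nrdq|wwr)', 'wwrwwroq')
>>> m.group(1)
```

'wwr'

`re.search` scans for the first position where the pattern succeeds.
The match spans [0:3] → 'wwr'.
Captured: group 1 = 'wwr'.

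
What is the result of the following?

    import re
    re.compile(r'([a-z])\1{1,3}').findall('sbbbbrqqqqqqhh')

['b', 'q', 'q', 'h']

After group 1 captures some text, `\1` only succeeds where that same text appears again.
With a single group, `findall` returns only what that group captured — 4 items.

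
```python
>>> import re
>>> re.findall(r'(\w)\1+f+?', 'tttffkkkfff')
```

`\1` is not a pattern — it's the concrete string captured by group 1, re-applied verbatim.
Matches: at [0:4] match 'tttf', group 1 = 't'; at [5:9] match 'kkkf', group 1 = 'k'.
Because there's exactly one group, `findall` drops the full match and keeps group 1 from each hit.

['t', 'k']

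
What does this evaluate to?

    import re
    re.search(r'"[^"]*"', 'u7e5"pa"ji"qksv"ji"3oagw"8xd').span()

(4, 8)

Unlike `match`, `search` isn't anchored — it looks for the pattern anywhere in the string.
The match spans [4:8] → '"pa"'.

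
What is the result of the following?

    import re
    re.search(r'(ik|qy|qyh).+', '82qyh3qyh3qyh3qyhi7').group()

'qyh3qyh3qyh3qyhi7'

Unlike `match`, `search` isn't anchored — it looks for the pattern anywhere in the string.
The match spans [2:19] → 'qyh3qyh3qyh3qyhi7'.
Captured: group 1 = 'qy'.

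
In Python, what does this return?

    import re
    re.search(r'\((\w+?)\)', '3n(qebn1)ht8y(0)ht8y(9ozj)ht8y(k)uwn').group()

'(qebn1)'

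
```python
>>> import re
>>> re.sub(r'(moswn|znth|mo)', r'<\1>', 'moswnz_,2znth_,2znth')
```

'<moswn>z_,2<znth>_,2<znth>'

Branches in `(...|...)` are attempted left-to-right; the first branch that allows the whole pattern to succeed is taken.
Matches: at [0:5] → 'moswn'; at [9:13] → 'znth'; at [16:20] → 'znth'.
The replacement refers to a captured group, so each match is rewritten using its own captured text.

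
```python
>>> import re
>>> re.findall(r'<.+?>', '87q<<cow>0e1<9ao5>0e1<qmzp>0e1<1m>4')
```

The `?` after the quantifier makes it lazy — it takes as little as possible before letting the rest of the pattern try.
Walking the string: at [3:9] → '<<cow>'; at [12:18] → '<9ao5>'; at [21:27] → '<qmzp>'; at [30:34] → '<1m>'.
`findall` yields the raw match text (4 of them) because the pattern has no groups.

['<<cow>', '<9ao5>', '<qmzp>', '<1m>']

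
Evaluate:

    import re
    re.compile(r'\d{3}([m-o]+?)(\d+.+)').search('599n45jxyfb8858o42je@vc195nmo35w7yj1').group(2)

'45jxyfb8858o42je@vc195nmo35w7yj1'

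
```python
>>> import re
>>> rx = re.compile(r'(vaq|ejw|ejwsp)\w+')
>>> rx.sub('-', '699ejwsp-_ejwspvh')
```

'699--_-'

Matches: at [3:8] → 'ejwsp'; at [10:17] → 'ejwspvh'.
Every occurrence is swapped for '-'.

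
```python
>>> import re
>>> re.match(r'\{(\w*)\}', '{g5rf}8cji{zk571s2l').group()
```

`re.match` won't scan ahead — the pattern has to work from the very first character.
The match spans [0:6] → '{g5rf}'.
Captured: group 1 = 'g5rf'.

'{g5rf}'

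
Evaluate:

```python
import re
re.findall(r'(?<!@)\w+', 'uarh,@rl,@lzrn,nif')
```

['uarh', 'l', 'zrn', 'nif']

A negative assertion filters positions out without eating any characters.
`findall` yields the raw match text (4 of them) because the pattern has no groups.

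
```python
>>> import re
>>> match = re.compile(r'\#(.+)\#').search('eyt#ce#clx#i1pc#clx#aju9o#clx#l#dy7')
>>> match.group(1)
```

`re.search` scans for the first position where the pattern succeeds.
The match spans [3:32] → '#ce#clx#i1pc#clx#aju9o#clx#l#'.
Captured: group 1 = 'ce#clx#i1pc#clx#aju9o#clx#l'.

'ce#clx#i1pc#clx#aju9o#clx#l'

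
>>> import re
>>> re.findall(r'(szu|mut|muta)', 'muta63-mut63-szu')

['mut', 'mut', 'szu']

Alternation isn't longest-match — the leftmost alternative that fits at this position is chosen.
Scanning left to right: at [0:3] match 'mut', group 1 = 'mut'; at [7:10] match 'mut', group 1 = 'mut'; at [13:16] match 'szu', group 1 = 'szu'.
With a single group, `findall` returns only what that group captured — 3 items.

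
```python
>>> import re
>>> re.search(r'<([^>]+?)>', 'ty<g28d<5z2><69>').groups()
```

('g28d<5z2',)

Unlike `match`, `search` isn't anchored — it looks for the pattern anywhere in the string.
The match spans [2:12] → '<g28d<5z2>'.
Captured: group 1 = 'g28d<5z2'.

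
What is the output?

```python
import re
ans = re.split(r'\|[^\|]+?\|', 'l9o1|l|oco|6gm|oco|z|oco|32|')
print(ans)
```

['l9o1', 'oco', 'oco', 'oco', '']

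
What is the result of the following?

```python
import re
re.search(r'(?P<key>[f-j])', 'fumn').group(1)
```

'f'

The match spans [0:1] → 'f'.
Captured: group 1 = 'f'.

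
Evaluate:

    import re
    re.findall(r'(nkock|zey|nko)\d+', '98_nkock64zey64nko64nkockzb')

Scanning left to right: at [3:10] match 'nkock64', group 1 = 'nkock'; at [10:15] match 'zey64', group 1 = 'zey'; at [15:20] match 'nko64', group 1 = 'nko'.
Because there's exactly one group, `findall` drops the full match and keeps group 1 from each hit.

['nkock', 'zey', 'nko']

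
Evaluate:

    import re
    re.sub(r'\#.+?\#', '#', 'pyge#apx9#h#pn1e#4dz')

'pyge#h#4dz'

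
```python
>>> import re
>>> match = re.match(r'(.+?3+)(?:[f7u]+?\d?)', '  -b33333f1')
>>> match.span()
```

(0, 11)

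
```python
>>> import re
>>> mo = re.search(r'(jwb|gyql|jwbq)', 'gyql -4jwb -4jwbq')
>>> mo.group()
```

`re.search` scans for the first position where the pattern succeeds.
The match spans [0:4] → 'gyql'.
Captured: group 1 = 'gyql'.

'gyql'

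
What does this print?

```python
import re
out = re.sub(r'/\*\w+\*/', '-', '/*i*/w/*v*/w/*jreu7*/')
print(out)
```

Matches: at [0:5] → '/*i*/'; at [6:11] → '/*v*/'; at [12:21] → '/*jreu7*/'.
Each match is replaced by '-'.

-w-w-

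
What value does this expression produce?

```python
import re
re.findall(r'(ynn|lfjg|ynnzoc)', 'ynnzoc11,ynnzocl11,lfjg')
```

['ynn', 'ynn', 'lfjg']

Alternation isn't longest-match — the leftmost alternative that fits at this position is chosen.
With a single group, `findall` returns only what that group captured — 3 items.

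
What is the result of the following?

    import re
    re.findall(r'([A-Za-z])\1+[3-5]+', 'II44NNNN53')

['I', 'N']

`\1` has to match the exact text group 1 already captured.
With a single group, `findall` returns only what that group captured — 2 items.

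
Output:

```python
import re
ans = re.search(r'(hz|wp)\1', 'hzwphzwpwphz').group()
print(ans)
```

wpwp

`\1` has to match the exact text group 1 already captured.
The match spans [6:10] → 'wpwp'.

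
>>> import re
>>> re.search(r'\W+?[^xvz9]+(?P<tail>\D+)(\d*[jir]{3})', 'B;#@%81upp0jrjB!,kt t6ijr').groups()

Pattern: one or more of a non-word character (lazy), then one or more of any character except [xvz9]; then one or more of a non-digit (captured as 'tail'); then zero or more of a digit, then exactly 3 of one of [jir] (captured).
`search` walks the string left to right and returns the first match it finds.
The match spans [1:25] → ';#@%81upp0jrjB!,kt t6ijr'.
Captured: group 1 = 't', group 2 = '6ijr'.

('t', '6ijr')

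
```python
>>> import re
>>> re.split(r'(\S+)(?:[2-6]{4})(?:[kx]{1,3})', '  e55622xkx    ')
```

['  ', 'e5', '    ']

Pattern: one or more of a non-whitespace character (captured); then exactly 4 of a character in [2-6] (non-capturing group); then 1 to 3 of one of [kx] (non-capturing group).
Matches to split on: at [2:11] → 'e55622xkx'.
With a capturing group present, the delimiter's captured portion is kept in the result list.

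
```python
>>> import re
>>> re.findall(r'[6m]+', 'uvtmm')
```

['mm']

This matches one or more of one of [6m].
No capturing groups, so `findall` returns the 1 full match string.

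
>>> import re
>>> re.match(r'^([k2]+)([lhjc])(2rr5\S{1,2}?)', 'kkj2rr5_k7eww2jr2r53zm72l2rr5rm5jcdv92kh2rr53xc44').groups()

('kk', 'j', '2rr5_')

Pattern: anchored at the start of the string; then one or more of one of [k2] (captured); then one of [lhjc] (captured); then the literal '2rr', then a literal '5', then 1 to 2 of a non-whitespace character (lazy) (captured).
A `+?`/`*?`/`{m,n}?` starts at its minimum and grows only as far as needed for what follows to match.
With `match`, the pattern is implicitly anchored at the beginning.
The match spans [0:8] → 'kkj2rr5_'.
Captured: group 1 = 'kk', group 2 = 'j', group 3 = '2rr5_'.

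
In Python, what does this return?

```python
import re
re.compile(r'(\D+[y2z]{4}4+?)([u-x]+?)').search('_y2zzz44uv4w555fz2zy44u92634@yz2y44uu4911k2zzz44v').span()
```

Pattern: one or more of a non-digit, then exactly 4 of one of [y2z], then one or more of the literal '4' (lazy) (captured); then one or more of a character in [u-x] (lazy) (captured).
Lazy quantifiers expand one character at a time until the remainder of the pattern can match.
`search` walks the string left to right and returns the first match it finds.
The match spans [0:9] → '_y2zzz44u'.
Captured: group 1 = '_y2zzz44', group 2 = 'u'.

(0, 9)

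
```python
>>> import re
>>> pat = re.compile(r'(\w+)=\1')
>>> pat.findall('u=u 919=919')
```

['u', '919']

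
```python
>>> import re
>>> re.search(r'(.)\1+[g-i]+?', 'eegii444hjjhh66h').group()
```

'eeg'

A backreference is literal: `\1` must see the identical characters the first group matched.
`search` walks the string left to right and returns the first match it finds.
The match spans [0:3] → 'eeg'.
Captured: group 1 = 'e'.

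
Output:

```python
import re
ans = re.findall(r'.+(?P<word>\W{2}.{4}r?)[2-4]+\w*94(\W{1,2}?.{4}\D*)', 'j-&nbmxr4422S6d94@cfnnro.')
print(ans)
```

[('-&nbmxr', '@cfnnro.')]

This matches one or more of any character; then exactly 2 of a non-word character, then exactly 4 of any character, then optionally the literal 'r' (captured as 'word'); then one or more of a character in [2-4], then zero or more of a word character, then the literal '94'; then 1 to 2 of a non-word character (lazy), then exactly 4 of any character, then zero or more of a non-digit (captured).
Walking the string: at [0:25] match 'j-&nbmxr4422S6d94@cfnnro.', groups = ('-&nbmxr', '@cfnnro.').
`findall` packs the 2 group values into a tuple for every match.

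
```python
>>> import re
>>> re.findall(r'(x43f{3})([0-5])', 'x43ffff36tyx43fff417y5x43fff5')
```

[('x43fff', '4'), ('x43fff', '5')]

Multiple groups make `findall` return tuples — one 2-tuple for each match.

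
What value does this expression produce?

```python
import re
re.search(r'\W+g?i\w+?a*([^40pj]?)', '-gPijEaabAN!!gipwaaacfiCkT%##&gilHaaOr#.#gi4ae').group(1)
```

The match spans [11:17] → '!!gipw'.
Captured: group 1 = 'w'.

'w'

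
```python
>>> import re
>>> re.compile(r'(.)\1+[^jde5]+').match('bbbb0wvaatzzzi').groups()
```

('b',)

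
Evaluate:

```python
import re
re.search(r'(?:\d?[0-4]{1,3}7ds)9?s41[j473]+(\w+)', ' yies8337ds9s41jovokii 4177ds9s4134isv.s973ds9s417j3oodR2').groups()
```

The match spans [5:22] → '8337ds9s41jovokii'.
Captured: group 1 = 'ovokii'.

('ovokii',)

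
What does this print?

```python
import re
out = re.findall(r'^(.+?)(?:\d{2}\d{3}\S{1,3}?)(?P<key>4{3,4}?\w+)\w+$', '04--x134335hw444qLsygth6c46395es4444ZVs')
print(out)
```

[('04--x', '444qLsygth6c46395es4444ZV')]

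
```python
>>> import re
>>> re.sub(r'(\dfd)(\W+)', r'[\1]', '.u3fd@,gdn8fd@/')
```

The pattern matches a digit, then the literal 'fd' (captured); then one or more of a non-word character (captured).
The replacement refers to a captured group, so each match is rewritten using its own captured text.

'.u[3fd]gdn[8fd]'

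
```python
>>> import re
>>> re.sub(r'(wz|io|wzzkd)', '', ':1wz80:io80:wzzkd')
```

':180:80:zkd'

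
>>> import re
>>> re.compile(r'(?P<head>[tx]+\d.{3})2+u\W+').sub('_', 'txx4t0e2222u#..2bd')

'_2bd'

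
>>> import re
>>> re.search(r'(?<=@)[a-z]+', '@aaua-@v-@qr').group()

'aaua'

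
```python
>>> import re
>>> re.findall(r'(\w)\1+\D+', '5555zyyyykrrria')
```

`\1` has to match the exact text group 1 already captured.
Because there's exactly one group, `findall` drops the full match and keeps group 1 from the one hit.

['5']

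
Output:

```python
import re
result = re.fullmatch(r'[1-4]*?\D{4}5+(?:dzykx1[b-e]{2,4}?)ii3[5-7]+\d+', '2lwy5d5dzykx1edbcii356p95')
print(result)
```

None

The pattern matches zero or more of a character in [1-4] (lazy), then exactly 4 of a non-digit; then one or more of a literal '5'; then the literal 'dzy', then the literal 'kx1', then 2 to 4 of a character in [b-e] (lazy) (non-capturing group); then the literal 'ii3', then one or more of a character in [5-7], then one or more of a digit.
`re.fullmatch` is like wrapping the pattern in `^…$` (in single-line mode).
Here the string isn't matched end-to-end, so the call returns None.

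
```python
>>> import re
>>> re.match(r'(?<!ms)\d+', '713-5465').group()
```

'713'

Because the assertion is negative and zero-width, positions next to the forbidden text are skipped.
`match` is anchored at position 0; if the pattern doesn't fit there, it returns None.
The match spans [0:3] → '713'.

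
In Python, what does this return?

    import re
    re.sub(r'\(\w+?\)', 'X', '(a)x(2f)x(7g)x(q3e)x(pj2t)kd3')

'XxXxXxXxXkd3'

Matches: at [0:3] → '(a)'; at [4:8] → '(2f)'; at [9:13] → '(7g)'; at [14:19] → '(q3e)'; at [20:26] → '(pj2t)'.
`sub` substitutes 'X' at each match site.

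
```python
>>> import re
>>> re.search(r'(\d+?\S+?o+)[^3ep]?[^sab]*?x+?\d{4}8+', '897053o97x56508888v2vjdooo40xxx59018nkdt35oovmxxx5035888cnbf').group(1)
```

'897053o'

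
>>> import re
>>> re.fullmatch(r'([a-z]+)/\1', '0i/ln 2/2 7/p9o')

The backreference `\1` re-matches whatever the first group consumed, character for character.
For `fullmatch`, every character of the input must be accounted for by the pattern.
Here the pattern can't cover the whole string, so the call returns None.

None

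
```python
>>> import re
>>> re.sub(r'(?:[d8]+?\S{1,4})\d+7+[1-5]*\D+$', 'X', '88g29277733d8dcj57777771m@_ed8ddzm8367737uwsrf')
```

This matches one or more of one of [d8] (lazy), then 1 to 4 of a non-whitespace character (non-capturing group); then one or more of a digit; then one or more of a literal '7', then zero or more of a character in [1-5]; then one or more of a non-digit; then anchored at the end.
Matches: at [28:46] → 'd8ddzm8367737uwsrf'.
Each match is replaced by 'X'.

'88g29277733d8dcj57777771m@_eX'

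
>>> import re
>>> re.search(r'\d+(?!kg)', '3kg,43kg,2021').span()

(4, 5)

The negative lookahead/lookbehind blocks any match where the forbidden context is present.
`re.search` scans for the first position where the pattern succeeds.
The match spans [4:5] → '4'.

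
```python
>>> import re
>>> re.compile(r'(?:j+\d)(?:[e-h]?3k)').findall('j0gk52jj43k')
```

['jj43k']

The pattern matches one or more of a literal 'j', then a digit (non-capturing group); then optionally a character in [e-h], then the literal '3k' (non-capturing group).
With no groups in the pattern, `findall` gives back each whole match — 1 here.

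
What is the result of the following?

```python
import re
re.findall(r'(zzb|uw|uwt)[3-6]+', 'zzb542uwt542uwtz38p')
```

['zzb', 'uwt']

Matches: at [0:5] match 'zzb54', group 1 = 'zzb'; at [6:11] match 'uwt54', group 1 = 'uwt'.
`findall` collects group 1 from each match (2 total).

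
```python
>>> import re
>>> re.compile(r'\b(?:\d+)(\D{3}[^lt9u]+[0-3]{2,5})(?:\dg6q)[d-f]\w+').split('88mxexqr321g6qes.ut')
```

['', 'mxexqr32', '.ut']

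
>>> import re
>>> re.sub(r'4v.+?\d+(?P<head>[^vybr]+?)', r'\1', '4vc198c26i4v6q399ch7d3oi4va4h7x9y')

'c26ich7d3oih7x9y'

Pattern: the literal '4v', then one or more of any character (lazy); then one or more of a digit; then one or more of any character except [vybr] (lazy) (captured as 'head').
Because the quantifier is non-greedy, it stops expanding at the earliest point where the rest of the pattern can succeed.
Matches: at [0:7] → '4vc198c'; at [10:18] → '4v6q399c'; at [24:29] → '4va4h'.
The replacement refers to a captured group, so each match is rewritten using its own captured text.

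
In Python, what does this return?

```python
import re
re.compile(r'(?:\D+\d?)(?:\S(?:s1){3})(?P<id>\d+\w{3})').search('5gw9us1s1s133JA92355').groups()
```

('33JA9',)

The pattern matches one or more of a non-digit, then optionally a digit (non-capturing group); then a non-whitespace character, then the literal 's1' repeated 3 times (non-capturing group); then one or more of a digit, then exactly 3 of a word character (captured as 'id').
`search` walks the string left to right and returns the first match it finds.
The match spans [1:16] → 'gw9us1s1s133JA9'.
Captured: group 1 = '33JA9'.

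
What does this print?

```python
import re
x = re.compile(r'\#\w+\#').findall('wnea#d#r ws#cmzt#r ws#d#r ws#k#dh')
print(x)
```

['#d#', '#cmzt#', '#d#', '#k#']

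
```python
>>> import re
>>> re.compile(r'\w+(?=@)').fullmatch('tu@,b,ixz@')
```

For `fullmatch`, every character of the input must be accounted for by the pattern.
Here the string isn't matched end-to-end, so the call returns None.

None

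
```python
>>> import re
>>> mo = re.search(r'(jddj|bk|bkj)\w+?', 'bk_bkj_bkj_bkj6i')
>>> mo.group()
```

'bk_'

`search` walks the string left to right and returns the first match it finds.
The match spans [0:3] → 'bk_'.
Captured: group 1 = 'bk'.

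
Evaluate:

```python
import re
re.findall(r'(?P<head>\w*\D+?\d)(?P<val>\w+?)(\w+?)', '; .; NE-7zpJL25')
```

Pattern: zero or more of a word character, then one or more of a non-digit (lazy), then a digit (captured as 'head'); then one or more of a word character (lazy) (captured as 'val'); then one or more of a word character (lazy) (captured).
A non-greedy quantifier consumes as few characters as it can — just enough that the remainder of the pattern still matches from where it stops; whatever follows it matches normally.
Scanning left to right: at [0:11] match '; .; NE-7zp', groups = ('; .; NE-7', 'z', 'p').
`findall` packs the 3 group values into a tuple for every match.

[('; .; NE-7', 'z', 'p')]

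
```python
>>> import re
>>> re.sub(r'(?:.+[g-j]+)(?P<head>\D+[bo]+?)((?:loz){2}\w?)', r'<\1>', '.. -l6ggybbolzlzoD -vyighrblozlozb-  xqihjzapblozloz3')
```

'<zapb>'

The pattern matches one or more of any character, then one or more of a character in [g-j] (non-capturing group); then one or more of a non-digit, then one or more of one of [bo] (lazy) (captured as 'head'); then the literal 'loz' repeated 2 times, then optionally a word character (captured).
Matches: at [0:53] → '.. -l6ggybbolzlzoD -vyighrblozlozb-  xqihjzapblozloz3'.
Each match is replaced using the text its own group 1 captured.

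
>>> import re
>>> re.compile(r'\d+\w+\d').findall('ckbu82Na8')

['82Na8']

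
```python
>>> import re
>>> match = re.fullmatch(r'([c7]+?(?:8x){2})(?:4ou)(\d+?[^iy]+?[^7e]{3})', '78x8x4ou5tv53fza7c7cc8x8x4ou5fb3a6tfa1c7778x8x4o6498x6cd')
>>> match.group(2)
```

'5tv53fza7c7cc8x8x4ou5fb3a6tfa1c7778x8x4o6498x6cd'

The match spans [0:56] → '78x8x4ou5tv53fza7c7cc8x8x4ou5fb3a6tfa1c7778x8x4o6498x6cd'.
Captured: group 1 = '78x8x', group 2 = '5tv53fza7c7cc8x8x4ou5fb3a6tfa1c7778x8x4o6498x6cd'.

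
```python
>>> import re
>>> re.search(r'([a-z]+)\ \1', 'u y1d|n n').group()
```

'n n'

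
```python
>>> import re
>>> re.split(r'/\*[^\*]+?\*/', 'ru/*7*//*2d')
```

['ru', '/*2d']

Matches to split on: at [2:7] → '/*7*/'.
The string is cut at each match, leaving 2 pieces.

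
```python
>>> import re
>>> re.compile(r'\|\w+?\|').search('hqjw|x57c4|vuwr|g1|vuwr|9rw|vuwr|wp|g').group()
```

The match spans [4:11] → '|x57c4|'.

'|x57c4|'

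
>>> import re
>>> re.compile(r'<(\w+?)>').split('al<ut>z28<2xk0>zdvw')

['al', 'ut', 'z28', '2xk0', 'zdvw']

Matches to split on: at [2:6] → '<ut>'; at [9:15] → '<2xk0>'.
Because the pattern has a capturing group, `split` also inserts each captured text between the pieces.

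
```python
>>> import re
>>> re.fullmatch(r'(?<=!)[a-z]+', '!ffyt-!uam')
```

For `fullmatch`, every character of the input must be accounted for by the pattern.
Here there's no way to consume every character, so the call returns None.

None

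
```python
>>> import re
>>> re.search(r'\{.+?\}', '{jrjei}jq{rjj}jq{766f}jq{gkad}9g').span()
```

A `+?`/`*?`/`{m,n}?` starts at its minimum and grows only as far as needed for what follows to match.
`re.search` tries every starting position until one works.
The match spans [0:7] → '{jrjei}'.

(0, 7)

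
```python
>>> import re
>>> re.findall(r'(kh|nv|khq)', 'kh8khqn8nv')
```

`|` is ordered: at each position the engine commits to the first alternative that works.
Walking the string: at [0:2] match 'kh', group 1 = 'kh'; at [3:5] match 'kh', group 1 = 'kh'; at [8:10] match 'nv', group 1 = 'nv'.
With a single group, `findall` returns only what that group captured — 3 items.

['kh', 'kh', 'nv']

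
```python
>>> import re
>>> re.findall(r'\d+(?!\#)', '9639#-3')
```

['963', '3']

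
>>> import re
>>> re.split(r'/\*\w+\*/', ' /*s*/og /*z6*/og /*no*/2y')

Matches to split on: at [1:6] → '/*s*/'; at [9:15] → '/*z6*/'; at [18:24] → '/*no*/'.
Each match becomes a cut point; 4 segments remain.

[' ', 'og ', 'og ', '2y']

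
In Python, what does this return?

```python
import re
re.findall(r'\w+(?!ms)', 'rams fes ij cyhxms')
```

Because the assertion is negative and zero-width, positions next to the forbidden text are skipped.
Since nothing is captured, `findall` lists the 4 matched substrings directly.

['rams', 'fes', 'ij', 'cyhxms']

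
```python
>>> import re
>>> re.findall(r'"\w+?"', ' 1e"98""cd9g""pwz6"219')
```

['"98"', '"cd9g"', '"pwz6"']

Since nothing is captured, `findall` lists the 3 matched substrings directly.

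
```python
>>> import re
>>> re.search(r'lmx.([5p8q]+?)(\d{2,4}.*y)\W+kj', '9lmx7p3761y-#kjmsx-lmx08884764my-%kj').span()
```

(1, 36)

The match spans [1:36] → 'lmx7p3761y-#kjmsx-lmx08884764my-%kj'.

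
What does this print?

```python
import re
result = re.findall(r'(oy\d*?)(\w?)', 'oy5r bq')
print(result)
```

[('oy', '5')]

Pattern: the literal 'oy', then zero or more of a digit (lazy) (captured); then optionally a word character (captured).
Walking the string: at [0:3] match 'oy5', groups = ('oy', '5').
2 groups means the one result is a tuple of 2 captured strings — 1 here.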